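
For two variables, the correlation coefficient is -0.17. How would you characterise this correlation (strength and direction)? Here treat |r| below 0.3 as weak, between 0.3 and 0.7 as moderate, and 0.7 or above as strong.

r = -0.17 < 0 so the relationship is negative.
|r| = 0.17, which falls in the weak range.

weak negative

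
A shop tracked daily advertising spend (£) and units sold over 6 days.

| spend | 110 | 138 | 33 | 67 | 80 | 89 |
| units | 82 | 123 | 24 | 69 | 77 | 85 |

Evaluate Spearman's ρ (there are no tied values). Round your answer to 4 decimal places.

Rank spend: 5, 6, 1, 2, 3, 4
Rank units: 4, 6, 1, 2, 3, 5
d = rank(spend) − rank(units): 1, 0, 0, 0, 0, -1; Σd² = 2
ρ = 1 − 6Σd² / [n(n²−1)] = 1 − 6×2 / (6×35) = 1 − 12/210 ≈ 0.9429

0.9429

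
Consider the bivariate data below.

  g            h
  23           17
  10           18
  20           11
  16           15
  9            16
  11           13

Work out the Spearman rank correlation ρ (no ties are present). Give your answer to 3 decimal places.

-0.257

Rank g: 6, 2, 5, 4, 1, 3
Rank h: 5, 6, 1, 3, 4, 2
d = rank(g) − rank(h): 1, -4, 4, 1, -3, 1; Σd² = 44
ρ = 1 − 6Σd² / [n(n²−1)] = 1 − 6×44 / (6×35) = 1 − 264/210 ≈ -0.257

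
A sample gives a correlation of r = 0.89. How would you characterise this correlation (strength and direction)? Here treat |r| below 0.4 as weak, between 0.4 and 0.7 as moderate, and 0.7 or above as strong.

strong positive

r = 0.89 > 0 so the relationship is positive.
|r| = 0.89, which falls in the strong range.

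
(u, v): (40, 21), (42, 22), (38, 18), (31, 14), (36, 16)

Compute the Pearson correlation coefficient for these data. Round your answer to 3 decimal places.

0.967

n = 5, Σu = 187, Σv = 91, Σu² = 7065, Σv² = 1701, Σuv = 3458
nΣuv − ΣuΣv = 17290 − 17017 = 273
nΣu² − (Σu)² = 35325 − 34969 = 356; nΣv² − (Σv)² = 8505 − 8281 = 224
r = 273 / √(356 × 224) = 273 / 282.3898 ≈ 0.967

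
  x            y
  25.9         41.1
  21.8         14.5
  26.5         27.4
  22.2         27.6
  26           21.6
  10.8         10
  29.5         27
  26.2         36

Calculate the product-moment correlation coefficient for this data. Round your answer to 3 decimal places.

0.687

n = 8, Σx = 188.9, Σy = 205.2, Σx² = 4690.47, Σy² = 6003.54, Σxy = 5128.71
nΣxy − ΣxΣy = 41029.68 − 38762.28 = 2267.4
nΣx² − (Σx)² = 37523.76 − 35683.21 = 1840.55; nΣy² − (Σy)² = 48028.32 − 42107.04 = 5921.28
r = 2267.4 / √(1840.55 × 5921.28) = 2267.4 / 3301.2743 ≈ 0.687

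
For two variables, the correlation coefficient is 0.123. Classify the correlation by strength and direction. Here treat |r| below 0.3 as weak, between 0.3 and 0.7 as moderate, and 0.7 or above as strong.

r = 0.123 > 0 so the relationship is positive.
|r| = 0.123, which falls in the weak range.

weak positive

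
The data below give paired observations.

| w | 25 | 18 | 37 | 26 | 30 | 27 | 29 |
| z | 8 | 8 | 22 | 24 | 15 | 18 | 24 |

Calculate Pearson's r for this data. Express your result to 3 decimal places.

0.626

n = 7, Σw = 192, Σz = 119, Σw² = 5464, Σz² = 2313, Σwz = 3414
nΣwz − ΣwΣz = 23898 − 22848 = 1050
nΣw² − (Σw)² = 38248 − 36864 = 1384; nΣz² − (Σz)² = 16191 − 14161 = 2030
r = 1050 / √(1384 × 2030) = 1050 / 1676.1623 ≈ 0.626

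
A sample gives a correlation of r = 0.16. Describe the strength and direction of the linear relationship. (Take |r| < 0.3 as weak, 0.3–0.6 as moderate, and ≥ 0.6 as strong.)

r = 0.16 > 0 so the relationship is positive.
|r| = 0.16, which falls in the weak range.

weak positive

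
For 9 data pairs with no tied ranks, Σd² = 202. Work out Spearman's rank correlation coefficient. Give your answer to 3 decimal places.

ρ = 1 − 6Σd² / [n(n²−1)] = 1 − 6×202 / (9×80)
  = 1 − 1212/720 = 1 − 1.6833 ≈ -0.683

-0.683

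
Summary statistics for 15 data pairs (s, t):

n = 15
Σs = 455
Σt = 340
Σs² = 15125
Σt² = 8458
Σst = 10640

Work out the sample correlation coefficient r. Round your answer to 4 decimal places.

r = (nΣst − ΣsΣt) / √[(nΣs² − (Σs)²)(nΣt² − (Σt)²)]
Numerator: 15×10640 − 455×340 = 4900
Denominator: √[(226875 − 207025)(126870 − 115600)] = √[19850 × 11270] = 14956.9215
r = 4900 / 14956.9215 ≈ 0.3276

0.3276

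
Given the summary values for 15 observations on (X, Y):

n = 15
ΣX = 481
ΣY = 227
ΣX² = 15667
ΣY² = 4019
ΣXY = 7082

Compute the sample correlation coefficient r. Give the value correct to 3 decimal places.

-0.523

r = (nΣXY − ΣXΣY) / √[(nΣX² − (ΣX)²)(nΣY² − (ΣY)²)]
Numerator: 15×7082 − 481×227 = -2957
Denominator: √[(235005 − 231361)(60285 − 51529)] = √[3644 × 8756] = 5648.6161
r = -2957 / 5648.6161 ≈ -0.523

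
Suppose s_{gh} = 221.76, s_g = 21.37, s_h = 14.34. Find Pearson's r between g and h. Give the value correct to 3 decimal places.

0.724

r = Cov(g,h) / (s_g · s_h) = 221.76 / (21.37 × 14.34)
  = 221.76 / 306.4458 ≈ 0.724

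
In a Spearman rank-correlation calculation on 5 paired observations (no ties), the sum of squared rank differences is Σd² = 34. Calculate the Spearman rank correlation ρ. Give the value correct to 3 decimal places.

-0.700

ρ = 1 − 6Σd² / [n(n²−1)] = 1 − 6×34 / (5×24)
  = 1 − 204/120 = 1 − 1.7000 ≈ -0.700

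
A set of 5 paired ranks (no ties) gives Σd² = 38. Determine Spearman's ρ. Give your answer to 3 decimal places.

ρ = 1 − 6Σd² / [n(n²−1)] = 1 − 6×38 / (5×24)
  = 1 − 228/120 = 1 − 1.9000 ≈ -0.900

-0.900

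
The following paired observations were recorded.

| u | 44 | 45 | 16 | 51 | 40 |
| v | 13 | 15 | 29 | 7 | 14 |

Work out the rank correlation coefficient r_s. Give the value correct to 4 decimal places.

-0.7000

Rank u: 3, 4, 1, 5, 2
Rank v: 2, 4, 5, 1, 3
d = rank(u) − rank(v): 1, 0, -4, 4, -1; Σd² = 34
ρ = 1 − 6Σd² / [n(n²−1)] = 1 − 6×34 / (5×24) = 1 − 204/120 ≈ -0.7000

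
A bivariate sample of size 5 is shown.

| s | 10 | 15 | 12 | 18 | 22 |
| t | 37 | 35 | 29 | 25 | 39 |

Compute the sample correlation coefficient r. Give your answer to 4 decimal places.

n = 5, Σs = 77, Σt = 165, Σs² = 1277, Σt² = 5581, Σst = 2551
nΣst − ΣsΣt = 12755 − 12705 = 50
nΣs² − (Σs)² = 6385 − 5929 = 456; nΣt² − (Σt)² = 27905 − 27225 = 680
r = 50 / √(456 × 680) = 50 / 556.8483 ≈ 0.0898

0.0898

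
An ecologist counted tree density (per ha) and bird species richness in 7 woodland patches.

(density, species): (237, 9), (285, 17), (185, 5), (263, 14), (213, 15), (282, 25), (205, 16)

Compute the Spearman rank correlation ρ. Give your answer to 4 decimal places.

Rank density: 4, 7, 1, 5, 3, 6, 2
Rank species: 2, 6, 1, 3, 4, 7, 5
d = rank(density) − rank(species): 2, 1, 0, 2, -1, -1, -3; Σd² = 20
ρ = 1 − 6Σd² / [n(n²−1)] = 1 − 6×20 / (7×48) = 1 − 120/336 ≈ 0.6429

0.6429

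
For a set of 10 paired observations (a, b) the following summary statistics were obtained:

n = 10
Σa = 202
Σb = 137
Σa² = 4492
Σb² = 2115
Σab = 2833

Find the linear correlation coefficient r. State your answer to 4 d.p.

0.2095

r = (nΣab − ΣaΣb) / √[(nΣa² − (Σa)²)(nΣb² − (Σb)²)]
Numerator: 10×2833 − 202×137 = 656
Denominator: √[(44920 − 40804)(21150 − 18769)] = √[4116 × 2381] = 3130.5265
r = 656 / 3130.5265 ≈ 0.2095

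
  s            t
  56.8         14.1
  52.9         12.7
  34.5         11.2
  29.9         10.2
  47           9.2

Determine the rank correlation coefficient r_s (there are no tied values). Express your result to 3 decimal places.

Rank s: 5, 4, 2, 1, 3
Rank t: 5, 4, 3, 2, 1
d = rank(s) − rank(t): 0, 0, -1, -1, 2; Σd² = 6
ρ = 1 − 6Σd² / [n(n²−1)] = 1 − 6×6 / (5×24) = 1 − 36/120 ≈ 0.700

0.700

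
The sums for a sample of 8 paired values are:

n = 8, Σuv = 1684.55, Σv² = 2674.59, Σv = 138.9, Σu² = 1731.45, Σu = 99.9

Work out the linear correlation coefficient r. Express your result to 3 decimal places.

-0.140

r = (nΣuv − ΣuΣv) / √[(nΣu² − (Σu)²)(nΣv² − (Σv)²)]
Numerator: 8×1684.55 − 99.9×138.9 = -399.71
Denominator: √[(13851.6 − 9980.01)(21396.72 − 19293.21)] = √[3871.59 × 2103.51] = 2853.7569
r = -399.71 / 2853.7569 ≈ -0.140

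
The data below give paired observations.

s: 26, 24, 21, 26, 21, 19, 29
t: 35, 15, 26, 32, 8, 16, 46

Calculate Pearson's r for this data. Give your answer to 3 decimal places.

0.824

n = 7, Σs = 166, Σt = 178, Σs² = 4012, Σt² = 5586, Σst = 4454
nΣst − ΣsΣt = 31178 − 29548 = 1630
nΣs² − (Σs)² = 28084 − 27556 = 528; nΣt² − (Σt)² = 39102 − 31684 = 7418
r = 1630 / √(528 × 7418) = 1630 / 1979.0664 ≈ 0.824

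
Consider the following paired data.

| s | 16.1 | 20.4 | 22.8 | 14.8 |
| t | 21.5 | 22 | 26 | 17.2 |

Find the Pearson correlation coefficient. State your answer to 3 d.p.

n = 4, Σs = 74.1, Σt = 86.7, Σs² = 1414.25, Σt² = 1918.09, Σst = 1642.31
nΣst − ΣsΣt = 6569.24 − 6424.47 = 144.77
nΣs² − (Σs)² = 5657 − 5490.81 = 166.19; nΣt² − (Σt)² = 7672.36 − 7516.89 = 155.47
r = 144.77 / √(166.19 × 155.47) = 144.77 / 160.7407 ≈ 0.901

0.901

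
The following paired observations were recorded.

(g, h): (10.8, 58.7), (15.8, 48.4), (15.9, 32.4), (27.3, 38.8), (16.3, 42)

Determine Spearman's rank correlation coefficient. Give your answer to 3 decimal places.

-0.700

Rank g: 1, 2, 3, 5, 4
Rank h: 5, 4, 1, 2, 3
d = rank(g) − rank(h): -4, -2, 2, 3, 1; Σd² = 34
ρ = 1 − 6Σd² / [n(n²−1)] = 1 − 6×34 / (5×24) = 1 − 204/120 ≈ -0.700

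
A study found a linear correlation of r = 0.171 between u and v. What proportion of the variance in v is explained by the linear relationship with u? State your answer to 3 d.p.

0.029

r² = (0.171)² = 0.029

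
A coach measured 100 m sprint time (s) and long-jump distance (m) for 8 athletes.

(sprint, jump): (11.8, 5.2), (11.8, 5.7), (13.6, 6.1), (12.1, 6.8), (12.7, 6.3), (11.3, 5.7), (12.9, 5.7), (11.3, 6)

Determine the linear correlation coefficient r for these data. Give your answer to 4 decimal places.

n = 8, Σx = 97.5, Σy = 47.5, Σx² = 1192.93, Σy² = 283.65, Σxy = 579.61
nΣxy − ΣxΣy = 4636.88 − 4631.25 = 5.63
nΣx² − (Σx)² = 9543.44 − 9506.25 = 37.19; nΣy² − (Σy)² = 2269.2 − 2256.25 = 12.95
r = 5.63 / √(37.19 × 12.95) = 5.63 / 21.9456 ≈ 0.2565

0.2565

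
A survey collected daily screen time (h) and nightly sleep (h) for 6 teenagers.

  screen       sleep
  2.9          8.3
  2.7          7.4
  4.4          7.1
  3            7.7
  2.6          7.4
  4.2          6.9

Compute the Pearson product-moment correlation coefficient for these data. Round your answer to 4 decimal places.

-0.6322

n = 6, Σx = 19.8, Σy = 44.8, Σx² = 68.46, Σy² = 335.72, Σxy = 146.61
nΣxy − ΣxΣy = 879.66 − 887.04 = -7.38
nΣx² − (Σx)² = 410.76 − 392.04 = 18.72; nΣy² − (Σy)² = 2014.32 − 2007.04 = 7.28
r = -7.38 / √(18.72 × 7.28) = -7.38 / 11.6740 ≈ -0.6322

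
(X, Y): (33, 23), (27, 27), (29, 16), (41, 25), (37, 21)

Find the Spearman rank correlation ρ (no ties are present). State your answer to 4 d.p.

Rank X: 3, 1, 2, 5, 4
Rank Y: 3, 5, 1, 4, 2
d = rank(X) − rank(Y): 0, -4, 1, 1, 2; Σd² = 22
ρ = 1 − 6Σd² / [n(n²−1)] = 1 − 6×22 / (5×24) = 1 − 132/120 ≈ -0.1000

-0.1000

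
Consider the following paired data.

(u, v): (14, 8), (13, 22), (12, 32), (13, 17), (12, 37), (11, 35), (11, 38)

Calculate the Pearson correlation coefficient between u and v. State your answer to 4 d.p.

n = 7, Σu = 86, Σv = 189, Σu² = 1064, Σv² = 5899, Σuv = 2250
nΣuv − ΣuΣv = 15750 − 16254 = -504
nΣu² − (Σu)² = 7448 − 7396 = 52; nΣv² − (Σv)² = 41293 − 35721 = 5572
r = -504 / √(52 × 5572) = -504 / 538.2787 ≈ -0.9363

-0.9363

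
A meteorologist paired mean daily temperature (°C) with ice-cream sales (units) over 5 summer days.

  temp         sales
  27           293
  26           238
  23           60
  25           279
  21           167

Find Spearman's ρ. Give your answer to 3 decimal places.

0.800

Rank temp: 5, 4, 2, 3, 1
Rank sales: 5, 3, 1, 4, 2
d = rank(temp) − rank(sales): 0, 1, 1, -1, -1; Σd² = 4
ρ = 1 − 6Σd² / [n(n²−1)] = 1 − 6×4 / (5×24) = 1 − 24/120 ≈ 0.800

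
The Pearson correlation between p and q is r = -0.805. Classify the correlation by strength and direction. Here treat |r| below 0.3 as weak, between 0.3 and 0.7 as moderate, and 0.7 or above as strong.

r = -0.805 < 0 so the relationship is negative.
|r| = 0.805, which falls in the strong range.

strong negative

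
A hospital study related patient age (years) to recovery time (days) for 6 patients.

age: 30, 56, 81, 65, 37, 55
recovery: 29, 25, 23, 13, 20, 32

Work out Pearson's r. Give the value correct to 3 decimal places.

-0.304

n = 6, Σx = 324, Σy = 142, Σx² = 19216, Σy² = 3588, Σxy = 7478
nΣxy − ΣxΣy = 44868 − 46008 = -1140
nΣx² − (Σx)² = 115296 − 104976 = 10320; nΣy² − (Σy)² = 21528 − 20164 = 1364
r = -1140 / √(10320 × 1364) = -1140 / 3751.8635 ≈ -0.304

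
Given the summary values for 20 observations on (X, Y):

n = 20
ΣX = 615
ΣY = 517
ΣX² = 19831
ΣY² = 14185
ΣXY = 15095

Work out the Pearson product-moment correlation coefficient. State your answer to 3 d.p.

r = (nΣXY − ΣXΣY) / √[(nΣX² − (ΣX)²)(nΣY² − (ΣY)²)]
Numerator: 20×15095 − 615×517 = -16055
Denominator: √[(396620 − 378225)(283700 − 267289)] = √[18395 × 16411] = 17374.7042
r = -16055 / 17374.7042 ≈ -0.924

-0.924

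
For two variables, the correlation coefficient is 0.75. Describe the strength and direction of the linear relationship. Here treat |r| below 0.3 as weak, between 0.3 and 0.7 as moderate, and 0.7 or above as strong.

strong positive

r = 0.75 > 0 so the relationship is positive.
|r| = 0.75, which falls in the strong range.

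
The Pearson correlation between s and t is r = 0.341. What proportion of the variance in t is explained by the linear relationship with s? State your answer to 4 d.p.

r² = (0.341)² = 0.1163

0.1163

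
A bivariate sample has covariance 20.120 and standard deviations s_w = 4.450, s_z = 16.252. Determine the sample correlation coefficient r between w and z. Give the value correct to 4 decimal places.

r = Cov(w,z) / (s_w · s_z) = 20.120 / (4.450 × 16.252)
  = 20.120 / 72.3214 ≈ 0.2782

0.2782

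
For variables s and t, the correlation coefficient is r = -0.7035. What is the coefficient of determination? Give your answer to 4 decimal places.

r² = (-0.7035)² = 0.4949

0.4949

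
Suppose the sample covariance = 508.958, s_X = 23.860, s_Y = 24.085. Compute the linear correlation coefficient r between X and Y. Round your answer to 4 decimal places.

0.8857

r = Cov(X,Y) / (s_X · s_Y) = 508.958 / (23.860 × 24.085)
  = 508.958 / 574.6681 ≈ 0.8857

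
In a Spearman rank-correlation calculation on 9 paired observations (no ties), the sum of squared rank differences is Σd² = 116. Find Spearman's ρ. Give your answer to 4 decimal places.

ρ = 1 − 6Σd² / [n(n²−1)] = 1 − 6×116 / (9×80)
  = 1 − 696/720 = 1 − 0.96667 ≈ 0.0333

0.0333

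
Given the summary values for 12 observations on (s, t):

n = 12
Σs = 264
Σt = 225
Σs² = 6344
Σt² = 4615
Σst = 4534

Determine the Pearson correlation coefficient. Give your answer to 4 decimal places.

-0.9027

r = (nΣst − ΣsΣt) / √[(nΣs² − (Σs)²)(nΣt² − (Σt)²)]
Numerator: 12×4534 − 264×225 = -4992
Denominator: √[(76128 − 69696)(55380 − 50625)] = √[6432 × 4755] = 5530.2947
r = -4992 / 5530.2947 ≈ -0.9027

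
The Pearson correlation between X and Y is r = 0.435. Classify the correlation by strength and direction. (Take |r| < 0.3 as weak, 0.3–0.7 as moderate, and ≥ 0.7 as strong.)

moderate positive

r = 0.435 > 0 so the relationship is positive.
|r| = 0.435, which falls in the moderate range.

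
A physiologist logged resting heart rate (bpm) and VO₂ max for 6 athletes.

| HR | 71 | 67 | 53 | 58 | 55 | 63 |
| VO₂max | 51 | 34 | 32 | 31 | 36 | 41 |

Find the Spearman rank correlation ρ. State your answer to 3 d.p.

0.600

Rank HR: 6, 5, 1, 3, 2, 4
Rank VO₂max: 6, 3, 2, 1, 4, 5
d = rank(HR) − rank(VO₂max): 0, 2, -1, 2, -2, -1; Σd² = 14
ρ = 1 − 6Σd² / [n(n²−1)] = 1 − 6×14 / (6×35) = 1 − 84/210 ≈ 0.600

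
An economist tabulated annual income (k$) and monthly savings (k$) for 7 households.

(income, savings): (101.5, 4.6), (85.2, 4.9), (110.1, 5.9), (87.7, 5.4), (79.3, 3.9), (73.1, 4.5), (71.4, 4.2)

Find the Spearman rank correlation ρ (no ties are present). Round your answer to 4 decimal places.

Rank income: 6, 4, 7, 5, 3, 2, 1
Rank savings: 4, 5, 7, 6, 1, 3, 2
d = rank(income) − rank(savings): 2, -1, 0, -1, 2, -1, -1; Σd² = 12
ρ = 1 − 6Σd² / [n(n²−1)] = 1 − 6×12 / (7×48) = 1 − 72/336 ≈ 0.7857

0.7857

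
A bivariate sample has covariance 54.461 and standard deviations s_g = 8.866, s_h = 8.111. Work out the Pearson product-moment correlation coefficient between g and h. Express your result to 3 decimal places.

0.757

r = Cov(g,h) / (s_g · s_h) = 54.461 / (8.866 × 8.111)
  = 54.461 / 71.9121 ≈ 0.757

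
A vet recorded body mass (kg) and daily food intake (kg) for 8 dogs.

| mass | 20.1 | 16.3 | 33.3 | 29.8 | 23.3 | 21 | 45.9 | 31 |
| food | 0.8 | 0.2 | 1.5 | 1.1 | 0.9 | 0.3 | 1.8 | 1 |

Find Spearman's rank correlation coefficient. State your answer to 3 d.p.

0.952

Rank mass: 2, 1, 7, 5, 4, 3, 8, 6
Rank food: 3, 1, 7, 6, 4, 2, 8, 5
d = rank(mass) − rank(food): -1, 0, 0, -1, 0, 1, 0, 1; Σd² = 4
ρ = 1 − 6Σd² / [n(n²−1)] = 1 − 6×4 / (8×63) = 1 − 24/504 ≈ 0.952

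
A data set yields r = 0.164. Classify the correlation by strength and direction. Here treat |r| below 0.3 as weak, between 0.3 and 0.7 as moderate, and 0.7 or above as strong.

r = 0.164 > 0 so the relationship is positive.
|r| = 0.164, which falls in the weak range.

weak positive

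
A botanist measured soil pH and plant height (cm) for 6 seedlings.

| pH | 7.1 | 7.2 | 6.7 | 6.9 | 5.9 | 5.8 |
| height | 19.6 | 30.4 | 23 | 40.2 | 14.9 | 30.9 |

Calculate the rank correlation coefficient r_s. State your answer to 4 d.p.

Rank pH: 5, 6, 3, 4, 2, 1
Rank height: 2, 4, 3, 6, 1, 5
d = rank(pH) − rank(height): 3, 2, 0, -2, 1, -4; Σd² = 34
ρ = 1 − 6Σd² / [n(n²−1)] = 1 − 6×34 / (6×35) = 1 − 204/210 ≈ 0.0286

0.0286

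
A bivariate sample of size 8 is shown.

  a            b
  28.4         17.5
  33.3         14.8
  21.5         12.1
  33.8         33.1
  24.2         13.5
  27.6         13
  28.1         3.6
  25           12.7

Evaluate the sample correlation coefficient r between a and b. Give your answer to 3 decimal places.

n = 8, Σa = 221.9, Σb = 120.3, Σa² = 6282.15, Σb² = 2292.81, Σab = 3472.93
nΣab − ΣaΣb = 27783.44 − 26694.57 = 1088.87
nΣa² − (Σa)² = 50257.2 − 49239.61 = 1017.59; nΣb² − (Σb)² = 18342.48 − 14472.09 = 3870.39
r = 1088.87 / √(1017.59 × 3870.39) = 1088.87 / 1984.5579 ≈ 0.549

0.549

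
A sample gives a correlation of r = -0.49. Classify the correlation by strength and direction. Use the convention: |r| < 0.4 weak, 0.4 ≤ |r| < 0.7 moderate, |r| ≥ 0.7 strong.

moderate negative

r = -0.49 < 0 so the relationship is negative.
|r| = 0.49, which falls in the moderate range.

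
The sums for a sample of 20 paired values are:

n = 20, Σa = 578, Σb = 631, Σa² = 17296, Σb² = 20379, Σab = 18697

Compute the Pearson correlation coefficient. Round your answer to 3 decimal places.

0.873

r = (nΣab − ΣaΣb) / √[(nΣa² − (Σa)²)(nΣb² − (Σb)²)]
Numerator: 20×18697 − 578×631 = 9222
Denominator: √[(345920 − 334084)(407580 − 398161)] = √[11836 × 9419] = 10558.5645
r = 9222 / 10558.5645 ≈ 0.873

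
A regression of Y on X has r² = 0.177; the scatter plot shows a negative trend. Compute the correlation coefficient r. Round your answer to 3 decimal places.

-0.421

|r| = √0.177 = 0.421
The association is negative, so r = −0.421.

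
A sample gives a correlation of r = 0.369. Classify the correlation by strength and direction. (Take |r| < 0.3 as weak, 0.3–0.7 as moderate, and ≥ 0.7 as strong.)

moderate positive

r = 0.369 > 0 so the relationship is positive.
|r| = 0.369, which falls in the moderate range.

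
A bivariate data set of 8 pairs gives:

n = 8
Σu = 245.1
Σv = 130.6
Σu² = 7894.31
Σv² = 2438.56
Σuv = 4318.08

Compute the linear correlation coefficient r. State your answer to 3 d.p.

r = (nΣuv − ΣuΣv) / √[(nΣu² − (Σu)²)(nΣv² − (Σv)²)]
Numerator: 8×4318.08 − 245.1×130.6 = 2534.58
Denominator: √[(63154.48 − 60074.01)(19508.48 − 17056.36)] = √[3080.47 × 2452.12] = 2748.3963
r = 2534.58 / 2748.3963 ≈ 0.922

0.922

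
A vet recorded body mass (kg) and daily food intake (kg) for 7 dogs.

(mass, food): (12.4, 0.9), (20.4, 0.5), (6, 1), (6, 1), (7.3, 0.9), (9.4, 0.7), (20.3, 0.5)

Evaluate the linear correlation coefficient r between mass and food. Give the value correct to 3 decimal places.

n = 7, Σx = 81.8, Σy = 5.5, Σx² = 1195.66, Σy² = 4.61, Σxy = 56.66
nΣxy − ΣxΣy = 396.62 − 449.9 = -53.28
nΣx² − (Σx)² = 8369.62 − 6691.24 = 1678.38; nΣy² − (Σy)² = 32.27 − 30.25 = 2.02
r = -53.28 / √(1678.38 × 2.02) = -53.28 / 58.2265 ≈ -0.915

-0.915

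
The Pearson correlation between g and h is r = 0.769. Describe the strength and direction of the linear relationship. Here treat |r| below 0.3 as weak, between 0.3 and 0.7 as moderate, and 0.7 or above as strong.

strong positive

r = 0.769 > 0 so the relationship is positive.
|r| = 0.769, which falls in the strong range.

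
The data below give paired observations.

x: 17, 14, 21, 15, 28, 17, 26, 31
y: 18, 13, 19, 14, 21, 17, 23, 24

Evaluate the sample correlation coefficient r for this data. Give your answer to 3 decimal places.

0.942

n = 8, Σx = 169, Σy = 149, Σx² = 3861, Σy² = 2885, Σxy = 3316
nΣxy − ΣxΣy = 26528 − 25181 = 1347
nΣx² − (Σx)² = 30888 − 28561 = 2327; nΣy² − (Σy)² = 23080 − 22201 = 879
r = 1347 / √(2327 × 879) = 1347 / 1430.1864 ≈ 0.942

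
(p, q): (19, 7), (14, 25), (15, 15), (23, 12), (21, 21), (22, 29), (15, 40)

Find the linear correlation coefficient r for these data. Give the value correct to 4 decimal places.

-0.3299

n = 7, Σp = 129, Σq = 149, Σp² = 2461, Σq² = 3925, Σpq = 2663
nΣpq − ΣpΣq = 18641 − 19221 = -580
nΣp² − (Σp)² = 17227 − 16641 = 586; nΣq² − (Σq)² = 27475 − 22201 = 5274
r = -580 / √(586 × 5274) = -580 / 1758.0000 ≈ -0.3299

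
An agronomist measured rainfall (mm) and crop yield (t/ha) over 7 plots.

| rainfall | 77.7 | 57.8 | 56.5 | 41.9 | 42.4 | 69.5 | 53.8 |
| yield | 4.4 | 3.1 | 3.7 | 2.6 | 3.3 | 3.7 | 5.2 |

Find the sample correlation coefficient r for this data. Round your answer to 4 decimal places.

0.4650

n = 7, Σx = 399.6, Σy = 26, Σx² = 23848.44, Σy² = 101.04, Σxy = 1515.88
nΣxy − ΣxΣy = 10611.16 − 10389.6 = 221.56
nΣx² − (Σx)² = 166939.08 − 159680.16 = 7258.92; nΣy² − (Σy)² = 707.28 − 676 = 31.28
r = 221.56 / √(7258.92 × 31.28) = 221.56 / 476.5071 ≈ 0.4650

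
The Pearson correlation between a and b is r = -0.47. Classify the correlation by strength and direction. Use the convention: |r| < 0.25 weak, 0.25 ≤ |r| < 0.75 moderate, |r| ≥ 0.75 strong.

moderate negative

r = -0.47 < 0 so the relationship is negative.
|r| = 0.47, which falls in the moderate range.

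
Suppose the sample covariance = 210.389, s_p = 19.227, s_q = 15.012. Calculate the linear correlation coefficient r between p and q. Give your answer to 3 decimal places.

r = Cov(p,q) / (s_p · s_q) = 210.389 / (19.227 × 15.012)
  = 210.389 / 288.6357 ≈ 0.729

0.729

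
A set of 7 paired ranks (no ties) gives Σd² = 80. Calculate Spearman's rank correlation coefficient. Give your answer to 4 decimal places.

-0.4286

ρ = 1 − 6Σd² / [n(n²−1)] = 1 − 6×80 / (7×48)
  = 1 − 480/336 = 1 − 1.42857 ≈ -0.4286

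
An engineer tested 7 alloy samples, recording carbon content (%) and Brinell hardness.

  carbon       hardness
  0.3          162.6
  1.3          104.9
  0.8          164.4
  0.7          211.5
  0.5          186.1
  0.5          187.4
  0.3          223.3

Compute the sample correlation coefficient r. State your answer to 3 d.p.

-0.748

n = 7, Σx = 4.4, Σy = 1240.2, Σx² = 3.5, Σy² = 228817.24, Σxy = 718.46
nΣxy − ΣxΣy = 5029.22 − 5456.88 = -427.66
nΣx² − (Σx)² = 24.5 − 19.36 = 5.14; nΣy² − (Σy)² = 1601720.68 − 1538096.04 = 63624.64
r = -427.66 / √(5.14 × 63624.64) = -427.66 / 571.8659 ≈ -0.748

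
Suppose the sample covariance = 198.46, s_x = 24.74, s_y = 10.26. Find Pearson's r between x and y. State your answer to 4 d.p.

0.7819

r = Cov(x,y) / (s_x · s_y) = 198.46 / (24.74 × 10.26)
  = 198.46 / 253.8324 ≈ 0.7819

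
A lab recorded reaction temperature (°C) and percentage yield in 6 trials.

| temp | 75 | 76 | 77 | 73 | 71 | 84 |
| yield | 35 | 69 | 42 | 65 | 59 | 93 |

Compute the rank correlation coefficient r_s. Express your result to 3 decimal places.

0.371

Rank temp: 3, 4, 5, 2, 1, 6
Rank yield: 1, 5, 2, 4, 3, 6
d = rank(temp) − rank(yield): 2, -1, 3, -2, -2, 0; Σd² = 22
ρ = 1 − 6Σd² / [n(n²−1)] = 1 − 6×22 / (6×35) = 1 − 132/210 ≈ 0.371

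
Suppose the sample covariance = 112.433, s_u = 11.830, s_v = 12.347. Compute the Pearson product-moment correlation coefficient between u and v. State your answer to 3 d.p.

r = Cov(u,v) / (s_u · s_v) = 112.433 / (11.830 × 12.347)
  = 112.433 / 146.0650 ≈ 0.770

0.770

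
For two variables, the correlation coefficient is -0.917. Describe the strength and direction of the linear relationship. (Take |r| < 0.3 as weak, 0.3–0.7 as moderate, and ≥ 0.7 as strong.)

r = -0.917 < 0 so the relationship is negative.
|r| = 0.917, which falls in the strong range.

strong negative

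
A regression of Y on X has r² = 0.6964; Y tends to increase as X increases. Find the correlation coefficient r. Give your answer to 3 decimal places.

0.835

|r| = √0.6964 = 0.835
The association is positive, so r = 0.835.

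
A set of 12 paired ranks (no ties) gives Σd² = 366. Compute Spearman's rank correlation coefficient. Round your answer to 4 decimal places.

ρ = 1 − 6Σd² / [n(n²−1)] = 1 − 6×366 / (12×143)
  = 1 − 2196/1716 = 1 − 1.27972 ≈ -0.2797

-0.2797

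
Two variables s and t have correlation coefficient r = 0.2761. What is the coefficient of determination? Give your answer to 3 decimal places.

r² = (0.2761)² = 0.076

0.076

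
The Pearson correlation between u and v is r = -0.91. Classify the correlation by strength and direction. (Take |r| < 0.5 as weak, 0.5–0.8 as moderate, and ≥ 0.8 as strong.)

r = -0.91 < 0 so the relationship is negative.
|r| = 0.91, which falls in the strong range.

strong negative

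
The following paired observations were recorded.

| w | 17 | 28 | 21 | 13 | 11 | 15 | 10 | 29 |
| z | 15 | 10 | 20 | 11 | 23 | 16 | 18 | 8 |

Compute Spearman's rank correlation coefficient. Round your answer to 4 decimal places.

Rank w: 5, 7, 6, 3, 2, 4, 1, 8
Rank z: 4, 2, 7, 3, 8, 5, 6, 1
d = rank(w) − rank(z): 1, 5, -1, 0, -6, -1, -5, 7; Σd² = 138
ρ = 1 − 6Σd² / [n(n²−1)] = 1 − 6×138 / (8×63) = 1 − 828/504 ≈ -0.6429

-0.6429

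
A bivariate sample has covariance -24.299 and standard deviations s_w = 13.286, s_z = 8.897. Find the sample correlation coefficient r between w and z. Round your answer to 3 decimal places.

-0.206

r = Cov(w,z) / (s_w · s_z) = -24.299 / (13.286 × 8.897)
  = -24.299 / 118.2055 ≈ -0.206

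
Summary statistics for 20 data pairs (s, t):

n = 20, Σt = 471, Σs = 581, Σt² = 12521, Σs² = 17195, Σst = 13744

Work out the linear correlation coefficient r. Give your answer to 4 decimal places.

r = (nΣst − ΣsΣt) / √[(nΣs² − (Σs)²)(nΣt² − (Σt)²)]
Numerator: 20×13744 − 581×471 = 1229
Denominator: √[(343900 − 337561)(250420 − 221841)] = √[6339 × 28579] = 13459.6538
r = 1229 / 13459.6538 ≈ 0.0913

0.0913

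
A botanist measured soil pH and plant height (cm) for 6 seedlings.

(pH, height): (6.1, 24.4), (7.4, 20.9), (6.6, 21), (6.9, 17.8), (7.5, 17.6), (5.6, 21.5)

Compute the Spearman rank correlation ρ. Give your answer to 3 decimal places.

-0.886

Rank pH: 2, 5, 3, 4, 6, 1
Rank height: 6, 3, 4, 2, 1, 5
d = rank(pH) − rank(height): -4, 2, -1, 2, 5, -4; Σd² = 66
ρ = 1 − 6Σd² / [n(n²−1)] = 1 − 6×66 / (6×35) = 1 − 396/210 ≈ -0.886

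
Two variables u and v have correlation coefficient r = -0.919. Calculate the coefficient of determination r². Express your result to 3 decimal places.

0.845

r² = (-0.919)² = 0.845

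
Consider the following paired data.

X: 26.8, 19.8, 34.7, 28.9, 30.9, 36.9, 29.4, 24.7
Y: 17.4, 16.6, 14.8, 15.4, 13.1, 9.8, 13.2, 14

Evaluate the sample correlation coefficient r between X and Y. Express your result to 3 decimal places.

-0.690

n = 8, ΣX = 232.1, ΣY = 114.3, ΣX² = 6940.45, ΣY² = 1672.41, ΣXY = 3253.91
nΣXY − ΣXΣY = 26031.28 − 26529.03 = -497.75
nΣX² − (ΣX)² = 55523.6 − 53870.41 = 1653.19; nΣY² − (ΣY)² = 13379.28 − 13064.49 = 314.79
r = -497.75 / √(1653.19 × 314.79) = -497.75 / 721.3929 ≈ -0.690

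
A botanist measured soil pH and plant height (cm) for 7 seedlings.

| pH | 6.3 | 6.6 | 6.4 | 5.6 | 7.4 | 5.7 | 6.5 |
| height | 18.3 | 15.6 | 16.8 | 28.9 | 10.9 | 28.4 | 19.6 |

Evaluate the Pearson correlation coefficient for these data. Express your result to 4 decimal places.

-0.9541

n = 7, Σx = 44.5, Σy = 138.5, Σx² = 285.07, Σy² = 3005.23, Σxy = 857.55
nΣxy − ΣxΣy = 6002.85 − 6163.25 = -160.4
nΣx² − (Σx)² = 1995.49 − 1980.25 = 15.24; nΣy² − (Σy)² = 21036.61 − 19182.25 = 1854.36
r = -160.4 / √(15.24 × 1854.36) = -160.4 / 168.1084 ≈ -0.9541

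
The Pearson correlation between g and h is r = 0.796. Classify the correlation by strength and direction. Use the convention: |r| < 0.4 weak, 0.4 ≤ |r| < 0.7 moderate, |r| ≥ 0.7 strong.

strong positive

r = 0.796 > 0 so the relationship is positive.
|r| = 0.796, which falls in the strong range.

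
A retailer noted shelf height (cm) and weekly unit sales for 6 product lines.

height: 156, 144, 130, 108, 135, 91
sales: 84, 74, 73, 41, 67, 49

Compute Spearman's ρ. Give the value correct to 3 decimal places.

Rank height: 6, 5, 3, 2, 4, 1
Rank sales: 6, 5, 4, 1, 3, 2
d = rank(height) − rank(sales): 0, 0, -1, 1, 1, -1; Σd² = 4
ρ = 1 − 6Σd² / [n(n²−1)] = 1 − 6×4 / (6×35) = 1 − 24/210 ≈ 0.886

0.886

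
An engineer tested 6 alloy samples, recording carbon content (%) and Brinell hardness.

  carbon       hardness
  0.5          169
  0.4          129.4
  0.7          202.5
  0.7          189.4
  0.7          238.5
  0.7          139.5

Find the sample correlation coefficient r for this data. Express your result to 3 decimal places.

0.605

n = 6, Σx = 3.7, Σy = 1068.3, Σx² = 2.37, Σy² = 198526.47, Σxy = 675.19
nΣxy − ΣxΣy = 4051.14 − 3952.71 = 98.43
nΣx² − (Σx)² = 14.22 − 13.69 = 0.53; nΣy² − (Σy)² = 1191158.82 − 1141264.89 = 49893.93
r = 98.43 / √(0.53 × 49893.93) = 98.43 / 162.6154 ≈ 0.605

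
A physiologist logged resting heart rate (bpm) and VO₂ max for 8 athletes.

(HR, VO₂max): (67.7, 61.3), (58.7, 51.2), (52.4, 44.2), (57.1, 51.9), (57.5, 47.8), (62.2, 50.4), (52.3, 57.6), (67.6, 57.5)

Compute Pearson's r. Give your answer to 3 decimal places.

n = 8, Σx = 475.5, Σy = 421.9, Σx² = 28515.29, Σy² = 22475.39, Σxy = 25217.88
nΣxy − ΣxΣy = 201743.04 − 200613.45 = 1129.59
nΣx² − (Σx)² = 228122.32 − 226100.25 = 2022.07; nΣy² − (Σy)² = 179803.12 − 177999.61 = 1803.51
r = 1129.59 / √(2022.07 × 1803.51) = 1129.59 / 1909.6658 ≈ 0.592

0.592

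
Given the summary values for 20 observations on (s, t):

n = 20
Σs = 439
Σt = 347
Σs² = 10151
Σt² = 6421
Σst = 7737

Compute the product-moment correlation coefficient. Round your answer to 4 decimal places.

r = (nΣst − ΣsΣt) / √[(nΣs² − (Σs)²)(nΣt² − (Σt)²)]
Numerator: 20×7737 − 439×347 = 2407
Denominator: √[(203020 − 192721)(128420 − 120409)] = √[10299 × 8011] = 9083.2422
r = 2407 / 9083.2422 ≈ 0.2650

0.2650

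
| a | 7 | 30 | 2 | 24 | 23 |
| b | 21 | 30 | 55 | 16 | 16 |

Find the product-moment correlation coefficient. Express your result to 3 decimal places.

-0.591

n = 5, Σa = 86, Σb = 138, Σa² = 2058, Σb² = 4878, Σab = 1909
nΣab − ΣaΣb = 9545 − 11868 = -2323
nΣa² − (Σa)² = 10290 − 7396 = 2894; nΣb² − (Σb)² = 24390 − 19044 = 5346
r = -2323 / √(2894 × 5346) = -2323 / 3933.3604 ≈ -0.591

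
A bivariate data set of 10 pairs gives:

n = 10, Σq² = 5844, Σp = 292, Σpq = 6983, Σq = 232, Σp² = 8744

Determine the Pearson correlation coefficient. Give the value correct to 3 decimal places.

r = (nΣpq − ΣpΣq) / √[(nΣp² − (Σp)²)(nΣq² − (Σq)²)]
Numerator: 10×6983 − 292×232 = 2086
Denominator: √[(87440 − 85264)(58440 − 53824)] = √[2176 × 4616] = 3169.2927
r = 2086 / 3169.2927 ≈ 0.658

0.658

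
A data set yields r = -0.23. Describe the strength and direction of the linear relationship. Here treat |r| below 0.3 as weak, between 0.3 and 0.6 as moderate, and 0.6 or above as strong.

r = -0.23 < 0 so the relationship is negative.
|r| = 0.23, which falls in the weak range.

weak negative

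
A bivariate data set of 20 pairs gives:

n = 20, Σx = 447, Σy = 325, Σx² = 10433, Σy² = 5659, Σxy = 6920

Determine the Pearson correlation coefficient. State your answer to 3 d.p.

-0.841

r = (nΣxy − ΣxΣy) / √[(nΣx² − (Σx)²)(nΣy² − (Σy)²)]
Numerator: 20×6920 − 447×325 = -6875
Denominator: √[(208660 − 199809)(113180 − 105625)] = √[8851 × 7555] = 8177.3654
r = -6875 / 8177.3654 ≈ -0.841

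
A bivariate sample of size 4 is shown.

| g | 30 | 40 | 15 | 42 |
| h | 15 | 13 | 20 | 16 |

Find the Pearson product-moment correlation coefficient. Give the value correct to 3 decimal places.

-0.826

n = 4, Σg = 127, Σh = 64, Σg² = 4489, Σh² = 1050, Σgh = 1942
nΣgh − ΣgΣh = 7768 − 8128 = -360
nΣg² − (Σg)² = 17956 − 16129 = 1827; nΣh² − (Σh)² = 4200 − 4096 = 104
r = -360 / √(1827 × 104) = -360 / 435.8991 ≈ -0.826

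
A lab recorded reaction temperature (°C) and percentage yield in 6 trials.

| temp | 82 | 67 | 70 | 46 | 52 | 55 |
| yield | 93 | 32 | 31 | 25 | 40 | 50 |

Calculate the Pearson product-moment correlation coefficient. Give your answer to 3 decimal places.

0.670

n = 6, Σx = 372, Σy = 271, Σx² = 23958, Σy² = 15359, Σxy = 17920
nΣxy − ΣxΣy = 107520 − 100812 = 6708
nΣx² − (Σx)² = 143748 − 138384 = 5364; nΣy² − (Σy)² = 92154 − 73441 = 18713
r = 6708 / √(5364 × 18713) = 6708 / 10018.8089 ≈ 0.670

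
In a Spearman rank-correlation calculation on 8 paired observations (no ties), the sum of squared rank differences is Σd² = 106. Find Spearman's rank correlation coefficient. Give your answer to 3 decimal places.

ρ = 1 − 6Σd² / [n(n²−1)] = 1 − 6×106 / (8×63)
  = 1 − 636/504 = 1 − 1.2619 ≈ -0.262

-0.262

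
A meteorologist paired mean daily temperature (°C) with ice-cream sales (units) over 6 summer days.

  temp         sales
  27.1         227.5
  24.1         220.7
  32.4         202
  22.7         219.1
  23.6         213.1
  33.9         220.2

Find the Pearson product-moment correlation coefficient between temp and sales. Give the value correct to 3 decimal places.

n = 6, Σx = 163.8, Σy = 1302.6, Σx² = 4586.44, Σy² = 283173.2, Σxy = 35496.43
nΣxy − ΣxΣy = 212978.58 − 213365.88 = -387.3
nΣx² − (Σx)² = 27518.64 − 26830.44 = 688.2; nΣy² − (Σy)² = 1699039.2 − 1696766.76 = 2272.44
r = -387.3 / √(688.2 × 2272.44) = -387.3 / 1250.5572 ≈ -0.310

-0.310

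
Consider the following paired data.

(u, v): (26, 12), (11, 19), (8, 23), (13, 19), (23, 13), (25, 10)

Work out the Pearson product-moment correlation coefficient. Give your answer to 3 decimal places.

n = 6, Σu = 106, Σv = 96, Σu² = 2184, Σv² = 1664, Σuv = 1501
nΣuv − ΣuΣv = 9006 − 10176 = -1170
nΣu² − (Σu)² = 13104 − 11236 = 1868; nΣv² − (Σv)² = 9984 − 9216 = 768
r = -1170 / √(1868 × 768) = -1170 / 1197.7579 ≈ -0.977

-0.977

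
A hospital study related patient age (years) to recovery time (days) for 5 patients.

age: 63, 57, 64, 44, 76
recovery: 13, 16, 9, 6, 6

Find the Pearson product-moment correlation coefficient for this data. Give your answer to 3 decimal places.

n = 5, Σx = 304, Σy = 50, Σx² = 19026, Σy² = 578, Σxy = 3027
nΣxy − ΣxΣy = 15135 − 15200 = -65
nΣx² − (Σx)² = 95130 − 92416 = 2714; nΣy² − (Σy)² = 2890 − 2500 = 390
r = -65 / √(2714 × 390) = -65 / 1028.8149 ≈ -0.063

-0.063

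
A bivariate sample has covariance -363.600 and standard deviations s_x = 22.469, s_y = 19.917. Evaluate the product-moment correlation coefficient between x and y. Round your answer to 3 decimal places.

-0.812

r = Cov(x,y) / (s_x · s_y) = -363.600 / (22.469 × 19.917)
  = -363.600 / 447.5151 ≈ -0.812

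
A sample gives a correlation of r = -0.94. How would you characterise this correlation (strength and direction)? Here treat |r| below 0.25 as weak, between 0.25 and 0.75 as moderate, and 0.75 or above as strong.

strong negative

r = -0.94 < 0 so the relationship is negative.
|r| = 0.94, which falls in the strong range.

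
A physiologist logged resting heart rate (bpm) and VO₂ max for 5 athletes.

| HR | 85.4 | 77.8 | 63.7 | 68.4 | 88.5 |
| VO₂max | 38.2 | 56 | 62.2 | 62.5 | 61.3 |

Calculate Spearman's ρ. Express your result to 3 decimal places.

Rank HR: 4, 3, 1, 2, 5
Rank VO₂max: 1, 2, 4, 5, 3
d = rank(HR) − rank(VO₂max): 3, 1, -3, -3, 2; Σd² = 32
ρ = 1 − 6Σd² / [n(n²−1)] = 1 − 6×32 / (5×24) = 1 − 192/120 ≈ -0.600

-0.600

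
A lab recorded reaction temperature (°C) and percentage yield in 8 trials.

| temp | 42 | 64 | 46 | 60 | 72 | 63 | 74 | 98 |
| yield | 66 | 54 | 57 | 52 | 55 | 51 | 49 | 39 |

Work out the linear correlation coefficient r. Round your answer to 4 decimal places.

-0.9124

n = 8, Σx = 519, Σy = 423, Σx² = 35809, Σy² = 22773, Σxy = 26591
nΣxy − ΣxΣy = 212728 − 219537 = -6809
nΣx² − (Σx)² = 286472 − 269361 = 17111; nΣy² − (Σy)² = 182184 − 178929 = 3255
r = -6809 / √(17111 × 3255) = -6809 / 7462.9957 ≈ -0.9124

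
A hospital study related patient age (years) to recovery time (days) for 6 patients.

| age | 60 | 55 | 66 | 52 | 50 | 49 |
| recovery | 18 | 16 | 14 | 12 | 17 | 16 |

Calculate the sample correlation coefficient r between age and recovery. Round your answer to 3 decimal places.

n = 6, Σx = 332, Σy = 93, Σx² = 18586, Σy² = 1465, Σxy = 5142
nΣxy − ΣxΣy = 30852 − 30876 = -24
nΣx² − (Σx)² = 111516 − 110224 = 1292; nΣy² − (Σy)² = 8790 − 8649 = 141
r = -24 / √(1292 × 141) = -24 / 426.8161 ≈ -0.056

-0.056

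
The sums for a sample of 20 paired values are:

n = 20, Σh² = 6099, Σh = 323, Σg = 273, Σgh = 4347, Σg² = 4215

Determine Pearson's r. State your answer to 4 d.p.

r = (nΣgh − ΣgΣh) / √[(nΣg² − (Σg)²)(nΣh² − (Σh)²)]
Numerator: 20×4347 − 273×323 = -1239
Denominator: √[(84300 − 74529)(121980 − 104329)] = √[9771 × 17651] = 13132.7043
r = -1239 / 13132.7043 ≈ -0.0943

-0.0943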